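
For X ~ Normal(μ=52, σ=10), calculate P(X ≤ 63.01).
0.864552

We have X ~ Normal(μ=52, σ=10).

The CDF gives us P(X ≤ k).

Using the CDF:
P(X ≤ 63.01) = 0.864552

This means there's approximately a 86.5% chance that X is at most 63.01.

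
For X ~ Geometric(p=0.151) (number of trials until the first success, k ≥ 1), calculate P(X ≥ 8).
0.317946

We have X ~ Geometric(p=0.151) (number of trials until the first success, k ≥ 1).

For discrete distributions, P(X ≥ 8) = 1 - P(X ≤ 7).

P(X ≤ 7) = 0.682054
P(X ≥ 8) = 1 - 0.682054 = 0.317946

So there's approximately a 31.8% chance that X is at least 8.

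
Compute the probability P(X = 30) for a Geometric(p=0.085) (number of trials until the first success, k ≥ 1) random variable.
0.006466

We have X ~ Geometric(p=0.085) (number of trials until the first success, k ≥ 1).

For a Geometric distribution, the PMF gives us the probability of each outcome.

Using the PMF formula:
P(X = 30) = 0.006466

Rounded to 4 decimal places: 0.0065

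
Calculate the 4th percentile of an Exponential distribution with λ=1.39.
0.0294

We have X ~ Exponential(λ=1.39).

We want to find x such that P(X ≤ x) = 0.04.

This is the 4th percentile, which means 4% of values fall below this point.

Using the inverse CDF (quantile function):
x = F⁻¹(0.04) = 0.0294

Verification: P(X ≤ 0.0294) = 0.04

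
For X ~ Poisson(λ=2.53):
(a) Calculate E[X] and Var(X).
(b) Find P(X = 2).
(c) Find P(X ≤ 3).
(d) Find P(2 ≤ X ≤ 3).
(a) E[X] = 2.5300, Var(X) = 2.5300
(b) P(X = 2) = 0.254945
(c) P(X ≤ 3) = 0.751144
(d) P(2 ≤ X ≤ 3) = 0.469948

We have X ~ Poisson(λ=2.53).

(a) Moments:
E[X] = 2.5300
Var(X) = 2.5300
σ = √Var(X) = 1.5906

(b) Point probability using PMF:
P(X = 2) = 0.254945

(c) Cumulative probability using CDF:
P(X ≤ 3) = F(3) = 0.751144

(d) Range probability:
P(2 ≤ X ≤ 3) = P(X ≤ 3) - P(X ≤ 1)
                   = F(3) - F(1)
                   = 0.751144 - 0.281196
                   = 0.469948

This means approximately 47.0% of outcomes fall in the interval [2, 3].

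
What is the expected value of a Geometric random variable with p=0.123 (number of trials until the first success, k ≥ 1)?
8.1301

We have X ~ Geometric(p=0.123) (number of trials until the first success, k ≥ 1).

For a Geometric distribution with p=0.123 (number of trials until the first success, k ≥ 1):
E[X] = 8.1301

This is the expected (average) value of X.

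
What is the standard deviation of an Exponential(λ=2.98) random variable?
0.3356

We have X ~ Exponential(λ=2.98).

For an Exponential distribution with λ=2.98:
σ = √Var(X) = 0.3356

The standard deviation is the square root of the variance.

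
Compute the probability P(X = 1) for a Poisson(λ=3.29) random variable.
0.122565

We have X ~ Poisson(λ=3.29).

For a Poisson distribution, the PMF gives us the probability of each outcome.

Using the PMF formula:
P(X = 1) = 0.122565

Rounded to 4 decimal places: 0.1226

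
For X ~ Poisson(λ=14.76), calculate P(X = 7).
0.011776

We have X ~ Poisson(λ=14.76).

For a Poisson distribution, the PMF gives us the probability of each outcome.

Using the PMF formula:
P(X = 7) = 0.011776

Rounded to 4 decimal places: 0.0118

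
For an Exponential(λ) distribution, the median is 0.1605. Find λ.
λ = 4.3187

For X ~ Exponential(λ), the CDF is F(x) = 1 - e^(-λx).
The median m satisfies F(m) = 0.5:
1 - e^(-λm) = 0.5
e^(-λm) = 0.5
λm = ln(2)
m = ln(2) / λ

Given m = 0.1605:
λ = ln(2) / 0.1605 = 0.693147 / 0.1605 = 4.3187

Verification: ln(2) / 4.3187 = 0.1605 ✓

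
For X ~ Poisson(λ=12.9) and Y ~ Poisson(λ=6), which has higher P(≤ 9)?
Y has higher probability (P(Y ≤ 9) = 0.9161 > P(X ≤ 9) = 0.1725)

Compute P(≤ 9) for each distribution:

X ~ Poisson(λ=12.9):
P(X ≤ 9) = 0.1725

Y ~ Poisson(λ=6):
P(Y ≤ 9) = 0.9161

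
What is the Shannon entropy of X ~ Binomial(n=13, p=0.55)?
2.0023 nats

We have X ~ Binomial(n=13, p=0.55).

The Shannon entropy measures the uncertainty or information content of the distribution.

For a Binomial distribution with n=13, p=0.55:
H(X) = 2.0023 nats

(In bits, this would be 2.8887 bits.)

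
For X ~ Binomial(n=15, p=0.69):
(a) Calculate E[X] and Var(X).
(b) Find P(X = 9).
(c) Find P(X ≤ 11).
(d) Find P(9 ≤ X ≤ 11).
(a) E[X] = 10.3500, Var(X) = 3.2085
(b) P(X = 9) = 0.157477
(c) P(X ≤ 11) = 0.731439
(d) P(9 ≤ X ≤ 11) = 0.580559

We have X ~ Binomial(n=15, p=0.69).

(a) Moments:
E[X] = 10.3500
Var(X) = 3.2085
σ = √Var(X) = 1.7912

(b) Point probability using PMF:
P(X = 9) = 0.157477

(c) Cumulative probability using CDF:
P(X ≤ 11) = F(11) = 0.731439

(d) Range probability:
P(9 ≤ X ≤ 11) = P(X ≤ 11) - P(X ≤ 8)
                   = F(11) - F(8)
                   = 0.731439 - 0.150880
                   = 0.580559

This means approximately 58.1% of outcomes fall in the interval [9, 11].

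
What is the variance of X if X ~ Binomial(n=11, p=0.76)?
2.0064

We have X ~ Binomial(n=11, p=0.76).

For a Binomial distribution with n=11, p=0.76:
Var(X) = 2.0064

The variance measures the spread of the distribution around the mean.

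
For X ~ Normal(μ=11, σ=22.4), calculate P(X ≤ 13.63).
0.546733

We have X ~ Normal(μ=11, σ=22.4).

The CDF gives us P(X ≤ k).

Using the CDF:
P(X ≤ 13.63) = 0.546733

This means there's approximately a 54.7% chance that X is at most 13.63.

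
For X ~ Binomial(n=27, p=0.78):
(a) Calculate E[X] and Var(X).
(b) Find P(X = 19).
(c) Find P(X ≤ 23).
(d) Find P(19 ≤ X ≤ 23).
(a) E[X] = 21.0600, Var(X) = 4.6332
(b) P(X = 19) = 0.108529
(c) P(X ≤ 23) = 0.875297
(d) P(19 ≤ X ≤ 23) = 0.755791

We have X ~ Binomial(n=27, p=0.78).

(a) Moments:
E[X] = 21.0600
Var(X) = 4.6332
σ = √Var(X) = 2.1525

(b) Point probability using PMF:
P(X = 19) = 0.108529

(c) Cumulative probability using CDF:
P(X ≤ 23) = F(23) = 0.875297

(d) Range probability:
P(19 ≤ X ≤ 23) = P(X ≤ 23) - P(X ≤ 18)
                   = F(23) - F(18)
                   = 0.875297 - 0.119506
                   = 0.755791

This means approximately 75.6% of outcomes fall in the interval [19, 23].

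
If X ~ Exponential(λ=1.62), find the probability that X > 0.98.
0.204416

We have X ~ Exponential(λ=1.62).

P(X > 0.98) = 1 - P(X ≤ 0.98)
                = 1 - F(0.98)
                = 1 - 0.795584
                = 0.204416

So there's approximately a 20.4% chance that X exceeds 0.98.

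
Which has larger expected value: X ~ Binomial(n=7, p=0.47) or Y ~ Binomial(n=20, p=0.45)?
Y has larger mean (9.0000 > 3.2900)

Compute the expected value for each distribution:

X ~ Binomial(n=7, p=0.47):
E[X] = 3.2900

Y ~ Binomial(n=20, p=0.45):
E[Y] = 9.0000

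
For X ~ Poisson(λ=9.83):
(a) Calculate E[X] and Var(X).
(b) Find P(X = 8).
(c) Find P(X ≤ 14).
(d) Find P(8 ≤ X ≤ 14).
(a) E[X] = 9.8300, Var(X) = 9.8300
(b) P(X = 8) = 0.116357
(c) P(X ≤ 14) = 0.925095
(d) P(8 ≤ X ≤ 14) = 0.689169

We have X ~ Poisson(λ=9.83).

(a) Moments:
E[X] = 9.8300
Var(X) = 9.8300
σ = √Var(X) = 3.1353

(b) Point probability using PMF:
P(X = 8) = 0.116357

(c) Cumulative probability using CDF:
P(X ≤ 14) = F(14) = 0.925095

(d) Range probability:
P(8 ≤ X ≤ 14) = P(X ≤ 14) - P(X ≤ 7)
                   = F(14) - F(7)
                   = 0.925095 - 0.235926
                   = 0.689169

This means approximately 68.9% of outcomes fall in the interval [8, 14].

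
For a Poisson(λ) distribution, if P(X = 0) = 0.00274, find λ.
λ = 5.8998

For a Poisson(λ) distribution, the PMF at 0 is:
P(X = 0) = λ^0 e^(-λ) / 0! = e^(-λ)

Given P(X = 0) = 0.00274:
e^(-λ) = 0.00274
-λ = ln(0.00274)
λ = -ln(0.00274) = 5.8998

Verification: e^(-5.8998) = 0.00274 ✓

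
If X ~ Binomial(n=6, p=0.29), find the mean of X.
1.7400

We have X ~ Binomial(n=6, p=0.29).

For a Binomial distribution with n=6, p=0.29:
E[X] = 1.7400

This is the expected (average) value of X.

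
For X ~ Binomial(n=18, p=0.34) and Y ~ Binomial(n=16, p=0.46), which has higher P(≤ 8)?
X has higher probability (P(X ≤ 8) = 0.8804 > P(Y ≤ 8) = 0.7171)

Compute P(≤ 8) for each distribution:

X ~ Binomial(n=18, p=0.34):
P(X ≤ 8) = 0.8804

Y ~ Binomial(n=16, p=0.46):
P(Y ≤ 8) = 0.7171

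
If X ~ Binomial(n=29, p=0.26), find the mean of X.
7.5400

We have X ~ Binomial(n=29, p=0.26).

For a Binomial distribution with n=29, p=0.26:
E[X] = 7.5400

This is the expected (average) value of X.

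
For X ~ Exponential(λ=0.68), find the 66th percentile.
1.5865

We have X ~ Exponential(λ=0.68).

We want to find x such that P(X ≤ x) = 0.66.

This is the 66th percentile, which means 66% of values fall below this point.

Using the inverse CDF (quantile function):
x = F⁻¹(0.66) = 1.5865

Verification: P(X ≤ 1.5865) = 0.66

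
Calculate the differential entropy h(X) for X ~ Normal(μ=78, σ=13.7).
4.0363 nats

We have X ~ Normal(μ=78, σ=13.7).

The differential entropy measures the uncertainty or information content of the distribution.

For a Normal distribution with μ=78, σ=13.7:
h(X) = 4.0363 nats

(In bits, this would be 5.8232 bits.)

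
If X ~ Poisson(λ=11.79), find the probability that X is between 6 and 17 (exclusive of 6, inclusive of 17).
0.893271

We have X ~ Poisson(λ=11.79).

To find P(6 < X ≤ 17), we use:
P(6 < X ≤ 17) = P(X ≤ 17) - P(X ≤ 6)
                 = F(17) - F(6)
                 = 0.944733 - 0.051463
                 = 0.893271

So there's approximately a 89.3% chance that X falls in this range.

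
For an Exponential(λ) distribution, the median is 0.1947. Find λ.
λ = 3.5601

For X ~ Exponential(λ), the CDF is F(x) = 1 - e^(-λx).
The median m satisfies F(m) = 0.5:
1 - e^(-λm) = 0.5
e^(-λm) = 0.5
λm = ln(2)
m = ln(2) / λ

Given m = 0.1947:
λ = ln(2) / 0.1947 = 0.693147 / 0.1947 = 3.5601

Verification: ln(2) / 3.5601 = 0.1947 ✓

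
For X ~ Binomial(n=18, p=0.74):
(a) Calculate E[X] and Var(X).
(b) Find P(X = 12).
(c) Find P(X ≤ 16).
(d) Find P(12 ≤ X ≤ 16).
(a) E[X] = 13.3200, Var(X) = 3.4632
(b) P(X = 12) = 0.154629
(c) P(X ≤ 16) = 0.967571
(d) P(12 ≤ X ≤ 16) = 0.804556

We have X ~ Binomial(n=18, p=0.74).

(a) Moments:
E[X] = 13.3200
Var(X) = 3.4632
σ = √Var(X) = 1.8610

(b) Point probability using PMF:
P(X = 12) = 0.154629

(c) Cumulative probability using CDF:
P(X ≤ 16) = F(16) = 0.967571

(d) Range probability:
P(12 ≤ X ≤ 16) = P(X ≤ 16) - P(X ≤ 11)
                   = F(16) - F(11)
                   = 0.967571 - 0.163015
                   = 0.804556

This means approximately 80.5% of outcomes fall in the interval [12, 16].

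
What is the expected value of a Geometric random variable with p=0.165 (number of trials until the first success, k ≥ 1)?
6.0606

We have X ~ Geometric(p=0.165) (number of trials until the first success, k ≥ 1).

For a Geometric distribution with p=0.165 (number of trials until the first success, k ≥ 1):
E[X] = 6.0606

This is the expected (average) value of X.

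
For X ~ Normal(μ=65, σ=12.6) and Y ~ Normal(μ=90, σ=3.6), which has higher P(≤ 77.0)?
X has higher probability (P(X ≤ 77.0) = 0.8295 > P(Y ≤ 77.0) = 0.0002)

Compute P(≤ 77.0) for each distribution:

X ~ Normal(μ=65, σ=12.6):
P(X ≤ 77.0) = 0.8295

Y ~ Normal(μ=90, σ=3.6):
P(Y ≤ 77.0) = 0.0002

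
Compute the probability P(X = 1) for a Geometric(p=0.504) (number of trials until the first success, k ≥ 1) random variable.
0.504000

We have X ~ Geometric(p=0.504) (number of trials until the first success, k ≥ 1).

For a Geometric distribution, the PMF gives us the probability of each outcome.

Using the PMF formula:
P(X = 1) = 0.504000

Rounded to 4 decimal places: 0.5040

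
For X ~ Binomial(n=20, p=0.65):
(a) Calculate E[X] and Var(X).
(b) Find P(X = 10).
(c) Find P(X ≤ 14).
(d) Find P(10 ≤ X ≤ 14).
(a) E[X] = 13.0000, Var(X) = 4.5500
(b) P(X = 10) = 0.068614
(c) P(X ≤ 14) = 0.754604
(d) P(10 ≤ X ≤ 14) = 0.701438

We have X ~ Binomial(n=20, p=0.65).

(a) Moments:
E[X] = 13.0000
Var(X) = 4.5500
σ = √Var(X) = 2.1331

(b) Point probability using PMF:
P(X = 10) = 0.068614

(c) Cumulative probability using CDF:
P(X ≤ 14) = F(14) = 0.754604

(d) Range probability:
P(10 ≤ X ≤ 14) = P(X ≤ 14) - P(X ≤ 9)
                   = F(14) - F(9)
                   = 0.754604 - 0.053167
                   = 0.701438

This means approximately 70.1% of outcomes fall in the interval [10, 14].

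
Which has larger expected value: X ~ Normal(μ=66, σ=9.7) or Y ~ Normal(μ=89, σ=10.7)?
Y has larger mean (89.0000 > 66.0000)

Compute the expected value for each distribution:

X ~ Normal(μ=66, σ=9.7):
E[X] = 66.0000

Y ~ Normal(μ=89, σ=10.7):
E[Y] = 89.0000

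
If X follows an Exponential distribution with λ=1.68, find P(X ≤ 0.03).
0.049151

We have X ~ Exponential(λ=1.68).

The CDF gives us P(X ≤ k).

Using the CDF:
P(X ≤ 0.03) = 0.049151

This means there's approximately a 4.9% chance that X is at most 0.03.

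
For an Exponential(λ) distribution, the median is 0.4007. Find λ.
λ = 1.7298

For X ~ Exponential(λ), the CDF is F(x) = 1 - e^(-λx).
The median m satisfies F(m) = 0.5:
1 - e^(-λm) = 0.5
e^(-λm) = 0.5
λm = ln(2)
m = ln(2) / λ

Given m = 0.4007:
λ = ln(2) / 0.4007 = 0.693147 / 0.4007 = 1.7298

Verification: ln(2) / 1.7298 = 0.4007 ✓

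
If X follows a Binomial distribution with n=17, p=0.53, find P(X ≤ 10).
0.764121

We have X ~ Binomial(n=17, p=0.53).

The CDF gives us P(X ≤ k).

Using the CDF:
P(X ≤ 10) = 0.764121

This means there's approximately a 76.4% chance that X is at most 10.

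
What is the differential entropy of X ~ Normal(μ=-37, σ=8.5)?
3.5590 nats

We have X ~ Normal(μ=-37, σ=8.5).

The differential entropy measures the uncertainty or information content of the distribution.

For a Normal distribution with μ=-37, σ=8.5:
h(X) = 3.5590 nats

(In bits, this would be 5.1346 bits.)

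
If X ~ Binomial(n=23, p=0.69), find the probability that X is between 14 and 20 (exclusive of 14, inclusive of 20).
0.724812

We have X ~ Binomial(n=23, p=0.69).

To find P(14 < X ≤ 20), we use:
P(14 < X ≤ 20) = P(X ≤ 20) - P(X ≤ 14)
                 = F(20) - F(14)
                 = 0.987734 - 0.262921
                 = 0.724812

So there's approximately a 72.5% chance that X falls in this range.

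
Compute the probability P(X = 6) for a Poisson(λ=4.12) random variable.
0.110346

We have X ~ Poisson(λ=4.12).

For a Poisson distribution, the PMF gives us the probability of each outcome.

Using the PMF formula:
P(X = 6) = 0.110346

Rounded to 4 decimal places: 0.1103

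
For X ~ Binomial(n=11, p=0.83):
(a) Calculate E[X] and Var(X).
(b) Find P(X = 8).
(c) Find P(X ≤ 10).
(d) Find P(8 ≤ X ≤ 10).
(a) E[X] = 9.1300, Var(X) = 1.5521
(b) P(X = 8) = 0.182581
(c) P(X ≤ 10) = 0.871217
(d) P(8 ≤ X ≤ 10) = 0.769872

We have X ~ Binomial(n=11, p=0.83).

(a) Moments:
E[X] = 9.1300
Var(X) = 1.5521
σ = √Var(X) = 1.2458

(b) Point probability using PMF:
P(X = 8) = 0.182581

(c) Cumulative probability using CDF:
P(X ≤ 10) = F(10) = 0.871217

(d) Range probability:
P(8 ≤ X ≤ 10) = P(X ≤ 10) - P(X ≤ 7)
                   = F(10) - F(7)
                   = 0.871217 - 0.101344
                   = 0.769872

This means approximately 77.0% of outcomes fall in the interval [8, 10].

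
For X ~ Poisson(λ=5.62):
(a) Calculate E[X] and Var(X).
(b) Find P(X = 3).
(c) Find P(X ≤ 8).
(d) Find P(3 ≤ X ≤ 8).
(a) E[X] = 5.6200, Var(X) = 5.6200
(b) P(X = 3) = 0.107232
(c) P(X ≤ 8) = 0.883896
(d) P(3 ≤ X ≤ 8) = 0.802660

We have X ~ Poisson(λ=5.62).

(a) Moments:
E[X] = 5.6200
Var(X) = 5.6200
σ = √Var(X) = 2.3707

(b) Point probability using PMF:
P(X = 3) = 0.107232

(c) Cumulative probability using CDF:
P(X ≤ 8) = F(8) = 0.883896

(d) Range probability:
P(3 ≤ X ≤ 8) = P(X ≤ 8) - P(X ≤ 2)
                   = F(8) - F(2)
                   = 0.883896 - 0.081236
                   = 0.802660

This means approximately 80.3% of outcomes fall in the interval [3, 8].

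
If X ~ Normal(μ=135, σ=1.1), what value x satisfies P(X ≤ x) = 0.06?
133.2897

We have X ~ Normal(μ=135, σ=1.1).

We want to find x such that P(X ≤ x) = 0.06.

This is the 6th percentile, which means 6% of values fall below this point.

Using the inverse CDF (quantile function):
x = F⁻¹(0.06) = 133.2897

Verification: P(X ≤ 133.2897) = 0.06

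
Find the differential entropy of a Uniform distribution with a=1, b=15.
2.6391 nats

We have X ~ Uniform(a=1, b=15).

The differential entropy measures the uncertainty or information content of the distribution.

For a Uniform distribution with a=1, b=15:
h(X) = 2.6391 nats

(In bits, this would be 3.8074 bits.)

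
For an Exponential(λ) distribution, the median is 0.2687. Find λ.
λ = 2.5796

For X ~ Exponential(λ), the CDF is F(x) = 1 - e^(-λx).
The median m satisfies F(m) = 0.5:
1 - e^(-λm) = 0.5
e^(-λm) = 0.5
λm = ln(2)
m = ln(2) / λ

Given m = 0.2687:
λ = ln(2) / 0.2687 = 0.693147 / 0.2687 = 2.5796

Verification: ln(2) / 2.5796 = 0.2687 ✓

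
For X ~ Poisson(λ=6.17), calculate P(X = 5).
0.155829

We have X ~ Poisson(λ=6.17).

For a Poisson distribution, the PMF gives us the probability of each outcome.

Using the PMF formula:
P(X = 5) = 0.155829

Rounded to 4 decimal places: 0.1558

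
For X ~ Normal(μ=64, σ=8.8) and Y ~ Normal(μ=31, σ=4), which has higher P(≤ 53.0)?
Y has higher probability (P(Y ≤ 53.0) = 1.0000 > P(X ≤ 53.0) = 0.1056)

Compute P(≤ 53.0) for each distribution:

X ~ Normal(μ=64, σ=8.8):
P(X ≤ 53.0) = 0.1056

Y ~ Normal(μ=31, σ=4):
P(Y ≤ 53.0) = 1.0000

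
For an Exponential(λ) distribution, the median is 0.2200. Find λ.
λ = 3.1507

For X ~ Exponential(λ), the CDF is F(x) = 1 - e^(-λx).
The median m satisfies F(m) = 0.5:
1 - e^(-λm) = 0.5
e^(-λm) = 0.5
λm = ln(2)
m = ln(2) / λ

Given m = 0.2200:
λ = ln(2) / 0.2200 = 0.693147 / 0.2200 = 3.1507

Verification: ln(2) / 3.1507 = 0.2200 ✓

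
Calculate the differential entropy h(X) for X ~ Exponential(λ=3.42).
-0.2296 nats

We have X ~ Exponential(λ=3.42).

The differential entropy measures the uncertainty or information content of the distribution.

For an Exponential distribution with λ=3.42:
h(X) = -0.2296 nats

(In bits, this would be -0.3313 bits.)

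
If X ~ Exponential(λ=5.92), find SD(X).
0.1689

We have X ~ Exponential(λ=5.92).

For an Exponential distribution with λ=5.92:
σ = √Var(X) = 0.1689

The standard deviation is the square root of the variance.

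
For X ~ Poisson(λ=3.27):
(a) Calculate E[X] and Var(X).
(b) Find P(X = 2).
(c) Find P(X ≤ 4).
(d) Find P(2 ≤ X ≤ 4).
(a) E[X] = 3.2700, Var(X) = 3.2700
(b) P(X = 2) = 0.203199
(c) P(X ≤ 4) = 0.768040
(d) P(2 ≤ X ≤ 4) = 0.605753

We have X ~ Poisson(λ=3.27).

(a) Moments:
E[X] = 3.2700
Var(X) = 3.2700
σ = √Var(X) = 1.8083

(b) Point probability using PMF:
P(X = 2) = 0.203199

(c) Cumulative probability using CDF:
P(X ≤ 4) = F(4) = 0.768040

(d) Range probability:
P(2 ≤ X ≤ 4) = P(X ≤ 4) - P(X ≤ 1)
                   = F(4) - F(1)
                   = 0.768040 - 0.162287
                   = 0.605753

This means approximately 60.6% of outcomes fall in the interval [2, 4].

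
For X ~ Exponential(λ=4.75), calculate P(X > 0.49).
0.097539

We have X ~ Exponential(λ=4.75).

P(X > 0.49) = 1 - P(X ≤ 0.49)
                = 1 - F(0.49)
                = 1 - 0.902461
                = 0.097539

So there's approximately a 9.8% chance that X exceeds 0.49.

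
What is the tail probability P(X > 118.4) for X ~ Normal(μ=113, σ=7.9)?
0.247131

We have X ~ Normal(μ=113, σ=7.9).

P(X > 118.4) = 1 - P(X ≤ 118.4)
                = 1 - F(118.4)
                = 1 - 0.752869
                = 0.247131

So there's approximately a 24.7% chance that X exceeds 118.4.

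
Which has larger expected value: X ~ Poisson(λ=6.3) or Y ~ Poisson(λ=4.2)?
X has larger mean (6.3000 > 4.2000)

Compute the expected value for each distribution:

X ~ Poisson(λ=6.3):
E[X] = 6.3000

Y ~ Poisson(λ=4.2):
E[Y] = 4.2000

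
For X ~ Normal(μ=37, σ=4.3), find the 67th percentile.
38.8916

We have X ~ Normal(μ=37, σ=4.3).

We want to find x such that P(X ≤ x) = 0.67.

This is the 67th percentile, which means 67% of values fall below this point.

Using the inverse CDF (quantile function):
x = F⁻¹(0.67) = 38.8916

Verification: P(X ≤ 38.8916) = 0.67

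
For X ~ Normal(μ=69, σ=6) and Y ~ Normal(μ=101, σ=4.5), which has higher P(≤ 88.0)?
X has higher probability (P(X ≤ 88.0) = 0.9992 > P(Y ≤ 88.0) = 0.0019)

Compute P(≤ 88.0) for each distribution:

X ~ Normal(μ=69, σ=6):
P(X ≤ 88.0) = 0.9992

Y ~ Normal(μ=101, σ=4.5):
P(Y ≤ 88.0) = 0.0019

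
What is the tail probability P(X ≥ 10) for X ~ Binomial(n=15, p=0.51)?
0.169943

We have X ~ Binomial(n=15, p=0.51).

For discrete distributions, P(X ≥ 10) = 1 - P(X ≤ 9).

P(X ≤ 9) = 0.830057
P(X ≥ 10) = 1 - 0.830057 = 0.169943

So there's approximately a 17.0% chance that X is at least 10.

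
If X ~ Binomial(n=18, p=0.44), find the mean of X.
7.9200

We have X ~ Binomial(n=18, p=0.44).

For a Binomial distribution with n=18, p=0.44:
E[X] = 7.9200

This is the expected (average) value of X.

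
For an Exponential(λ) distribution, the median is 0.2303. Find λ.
λ = 3.0098

For X ~ Exponential(λ), the CDF is F(x) = 1 - e^(-λx).
The median m satisfies F(m) = 0.5:
1 - e^(-λm) = 0.5
e^(-λm) = 0.5
λm = ln(2)
m = ln(2) / λ

Given m = 0.2303:
λ = ln(2) / 0.2303 = 0.693147 / 0.2303 = 3.0098

Verification: ln(2) / 3.0098 = 0.2303 ✓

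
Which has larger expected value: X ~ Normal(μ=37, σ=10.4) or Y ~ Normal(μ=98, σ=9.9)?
Y has larger mean (98.0000 > 37.0000)

Compute the expected value for each distribution:

X ~ Normal(μ=37, σ=10.4):
E[X] = 37.0000

Y ~ Normal(μ=98, σ=9.9):
E[Y] = 98.0000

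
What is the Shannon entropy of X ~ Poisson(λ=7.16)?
2.3905 nats

We have X ~ Poisson(λ=7.16).

The Shannon entropy measures the uncertainty or information content of the distribution.

For a Poisson distribution with λ=7.16:
H(X) = 2.3905 nats

(In bits, this would be 3.4488 bits.)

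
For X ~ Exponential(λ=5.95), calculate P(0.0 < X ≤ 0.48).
0.942502

We have X ~ Exponential(λ=5.95).

To find P(0.0 < X ≤ 0.48), we use:
P(0.0 < X ≤ 0.48) = P(X ≤ 0.48) - P(X ≤ 0.0)
                 = F(0.48) - F(0.0)
                 = 0.942502 - 0.000000
                 = 0.942502

So there's approximately a 94.3% chance that X falls in this range.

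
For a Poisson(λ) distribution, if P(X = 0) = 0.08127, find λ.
λ = 2.5100

For a Poisson(λ) distribution, the PMF at 0 is:
P(X = 0) = λ^0 e^(-λ) / 0! = e^(-λ)

Given P(X = 0) = 0.08127:
e^(-λ) = 0.08127
-λ = ln(0.08127)
λ = -ln(0.08127) = 2.5100

Verification: e^(-2.5100) = 0.08127 ✓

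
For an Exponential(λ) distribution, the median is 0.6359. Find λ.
λ = 1.0900

For X ~ Exponential(λ), the CDF is F(x) = 1 - e^(-λx).
The median m satisfies F(m) = 0.5:
1 - e^(-λm) = 0.5
e^(-λm) = 0.5
λm = ln(2)
m = ln(2) / λ

Given m = 0.6359:
λ = ln(2) / 0.6359 = 0.693147 / 0.6359 = 1.0900

Verification: ln(2) / 1.0900 = 0.6359 ✓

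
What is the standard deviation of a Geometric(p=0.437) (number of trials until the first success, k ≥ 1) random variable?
1.7170

We have X ~ Geometric(p=0.437) (number of trials until the first success, k ≥ 1).

For a Geometric distribution with p=0.437 (number of trials until the first success, k ≥ 1):
σ = √Var(X) = 1.7170

The standard deviation is the square root of the variance.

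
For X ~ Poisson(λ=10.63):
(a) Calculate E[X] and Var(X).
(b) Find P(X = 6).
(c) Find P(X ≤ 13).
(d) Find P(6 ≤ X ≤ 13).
(a) E[X] = 10.6300, Var(X) = 10.6300
(b) P(X = 6) = 0.048453
(c) P(X ≤ 13) = 0.814343
(d) P(6 ≤ X ≤ 13) = 0.767643

We have X ~ Poisson(λ=10.63).

(a) Moments:
E[X] = 10.6300
Var(X) = 10.6300
σ = √Var(X) = 3.2604

(b) Point probability using PMF:
P(X = 6) = 0.048453

(c) Cumulative probability using CDF:
P(X ≤ 13) = F(13) = 0.814343

(d) Range probability:
P(6 ≤ X ≤ 13) = P(X ≤ 13) - P(X ≤ 5)
                   = F(13) - F(5)
                   = 0.814343 - 0.046700
                   = 0.767643

This means approximately 76.8% of outcomes fall in the interval [6, 13].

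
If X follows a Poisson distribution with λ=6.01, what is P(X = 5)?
0.160355

We have X ~ Poisson(λ=6.01).

For a Poisson distribution, the PMF gives us the probability of each outcome.

Using the PMF formula:
P(X = 5) = 0.160355

Rounded to 4 decimal places: 0.1604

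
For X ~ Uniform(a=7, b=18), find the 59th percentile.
13.4900

We have X ~ Uniform(a=7, b=18).

We want to find x such that P(X ≤ x) = 0.59.

This is the 59th percentile, which means 59% of values fall below this point.

Using the inverse CDF (quantile function):
x = F⁻¹(0.59) = 13.4900

Verification: P(X ≤ 13.4900) = 0.59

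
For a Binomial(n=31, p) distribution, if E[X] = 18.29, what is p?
p = 0.59

For a Binomial(n, p) distribution:
E[X] = n × p

Given n = 31 and E[X] = 18.29:
18.29 = 31 × p
p = 18.29 / 31 = 0.59

Verification: Binomial(31, 0.59) has E[X] = 18.29 ✓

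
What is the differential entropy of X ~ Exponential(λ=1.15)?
0.8602 nats

We have X ~ Exponential(λ=1.15).

The differential entropy measures the uncertainty or information content of the distribution.

For an Exponential distribution with λ=1.15:
h(X) = 0.8602 nats

(In bits, this would be 1.2411 bits.)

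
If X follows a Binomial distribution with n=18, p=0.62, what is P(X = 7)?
0.026737

We have X ~ Binomial(n=18, p=0.62).

For a Binomial distribution, the PMF gives us the probability of each outcome.

Using the PMF formula:
P(X = 7) = 0.026737

Rounded to 4 decimal places: 0.0267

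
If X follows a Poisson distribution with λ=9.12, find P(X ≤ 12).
0.866868

We have X ~ Poisson(λ=9.12).

The CDF gives us P(X ≤ k).

Using the CDF:
P(X ≤ 12) = 0.866868

This means there's approximately a 86.7% chance that X is at most 12.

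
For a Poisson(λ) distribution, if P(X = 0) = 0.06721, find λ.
λ = 2.6999

For a Poisson(λ) distribution, the PMF at 0 is:
P(X = 0) = λ^0 e^(-λ) / 0! = e^(-λ)

Given P(X = 0) = 0.06721:
e^(-λ) = 0.06721
-λ = ln(0.06721)
λ = -ln(0.06721) = 2.6999

Verification: e^(-2.6999) = 0.06721 ✓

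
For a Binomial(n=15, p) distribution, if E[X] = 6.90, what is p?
p = 0.46

For a Binomial(n, p) distribution:
E[X] = n × p

Given n = 15 and E[X] = 6.90:
6.90 = 15 × p
p = 6.90 / 15 = 0.46

Verification: Binomial(15, 0.46) has E[X] = 6.90 ✓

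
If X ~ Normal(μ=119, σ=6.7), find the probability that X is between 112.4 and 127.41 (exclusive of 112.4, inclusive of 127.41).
0.733008

We have X ~ Normal(μ=119, σ=6.7).

To find P(112.4 < X ≤ 127.41), we use:
P(112.4 < X ≤ 127.41) = P(X ≤ 127.41) - P(X ≤ 112.4)
                 = F(127.41) - F(112.4)
                 = 0.895301 - 0.162294
                 = 0.733008

So there's approximately a 73.3% chance that X falls in this range.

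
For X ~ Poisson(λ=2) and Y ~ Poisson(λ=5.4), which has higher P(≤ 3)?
X has higher probability (P(X ≤ 3) = 0.8571 > P(Y ≤ 3) = 0.2133)

Compute P(≤ 3) for each distribution:

X ~ Poisson(λ=2):
P(X ≤ 3) = 0.8571

Y ~ Poisson(λ=5.4):
P(Y ≤ 3) = 0.2133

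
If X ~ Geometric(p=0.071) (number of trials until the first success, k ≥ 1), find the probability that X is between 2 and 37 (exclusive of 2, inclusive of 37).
0.797490

We have X ~ Geometric(p=0.071) (number of trials until the first success, k ≥ 1).

To find P(2 < X ≤ 37), we use:
P(2 < X ≤ 37) = P(X ≤ 37) - P(X ≤ 2)
                 = F(37) - F(2)
                 = 0.934449 - 0.136959
                 = 0.797490

So there's approximately a 79.7% chance that X falls in this range.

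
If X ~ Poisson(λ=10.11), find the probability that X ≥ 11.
0.430720

We have X ~ Poisson(λ=10.11).

For discrete distributions, P(X ≥ 11) = 1 - P(X ≤ 10).

P(X ≤ 10) = 0.569280
P(X ≥ 11) = 1 - 0.569280 = 0.430720

So there's approximately a 43.1% chance that X is at least 11.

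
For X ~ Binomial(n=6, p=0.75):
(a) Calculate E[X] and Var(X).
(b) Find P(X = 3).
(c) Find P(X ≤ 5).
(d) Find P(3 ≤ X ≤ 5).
(a) E[X] = 4.5000, Var(X) = 1.1250
(b) P(X = 3) = 0.131836
(c) P(X ≤ 5) = 0.822021
(d) P(3 ≤ X ≤ 5) = 0.784424

We have X ~ Binomial(n=6, p=0.75).

(a) Moments:
E[X] = 4.5000
Var(X) = 1.1250
σ = √Var(X) = 1.0607

(b) Point probability using PMF:
P(X = 3) = 0.131836

(c) Cumulative probability using CDF:
P(X ≤ 5) = F(5) = 0.822021

(d) Range probability:
P(3 ≤ X ≤ 5) = P(X ≤ 5) - P(X ≤ 2)
                   = F(5) - F(2)
                   = 0.822021 - 0.037598
                   = 0.784424

This means approximately 78.4% of outcomes fall in the interval [3, 5].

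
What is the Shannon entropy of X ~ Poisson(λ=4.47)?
2.1455 nats

We have X ~ Poisson(λ=4.47).

The Shannon entropy measures the uncertainty or information content of the distribution.

For a Poisson distribution with λ=4.47:
H(X) = 2.1455 nats

(In bits, this would be 3.0953 bits.)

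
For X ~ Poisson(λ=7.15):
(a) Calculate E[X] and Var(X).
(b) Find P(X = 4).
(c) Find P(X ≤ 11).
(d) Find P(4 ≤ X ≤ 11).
(a) E[X] = 7.1500, Var(X) = 7.1500
(b) P(X = 4) = 0.085469
(c) P(X ≤ 11) = 0.939582
(d) P(4 ≤ X ≤ 11) = 0.865308

We have X ~ Poisson(λ=7.15).

(a) Moments:
E[X] = 7.1500
Var(X) = 7.1500
σ = √Var(X) = 2.6739

(b) Point probability using PMF:
P(X = 4) = 0.085469

(c) Cumulative probability using CDF:
P(X ≤ 11) = F(11) = 0.939582

(d) Range probability:
P(4 ≤ X ≤ 11) = P(X ≤ 11) - P(X ≤ 3)
                   = F(11) - F(3)
                   = 0.939582 - 0.074273
                   = 0.865308

This means approximately 86.5% of outcomes fall in the interval [4, 11].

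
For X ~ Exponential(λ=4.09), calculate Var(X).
0.0598

We have X ~ Exponential(λ=4.09).

For an Exponential distribution with λ=4.09:
Var(X) = 0.0598

The variance measures the spread of the distribution around the mean.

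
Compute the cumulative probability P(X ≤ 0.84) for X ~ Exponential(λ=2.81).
0.905618

We have X ~ Exponential(λ=2.81).

The CDF gives us P(X ≤ k).

Using the CDF:
P(X ≤ 0.84) = 0.905618

This means there's approximately a 90.6% chance that X is at most 0.84.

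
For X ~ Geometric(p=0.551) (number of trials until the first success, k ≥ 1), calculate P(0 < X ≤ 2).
0.798399

We have X ~ Geometric(p=0.551) (number of trials until the first success, k ≥ 1).

To find P(0 < X ≤ 2), we use:
P(0 < X ≤ 2) = P(X ≤ 2) - P(X ≤ 0)
                 = F(2) - F(0)
                 = 0.798399 - 0.000000
                 = 0.798399

So there's approximately a 79.8% chance that X falls in this range.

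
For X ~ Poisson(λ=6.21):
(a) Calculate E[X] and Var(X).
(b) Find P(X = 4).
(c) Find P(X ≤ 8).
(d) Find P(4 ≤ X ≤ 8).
(a) E[X] = 6.2100, Var(X) = 6.2100
(b) P(X = 4) = 0.124505
(c) P(X ≤ 8) = 0.824813
(d) P(4 ≤ X ≤ 8) = 0.691388

We have X ~ Poisson(λ=6.21).

(a) Moments:
E[X] = 6.2100
Var(X) = 6.2100
σ = √Var(X) = 2.4920

(b) Point probability using PMF:
P(X = 4) = 0.124505

(c) Cumulative probability using CDF:
P(X ≤ 8) = F(8) = 0.824813

(d) Range probability:
P(4 ≤ X ≤ 8) = P(X ≤ 8) - P(X ≤ 3)
                   = F(8) - F(3)
                   = 0.824813 - 0.133425
                   = 0.691388

This means approximately 69.1% of outcomes fall in the interval [4, 8].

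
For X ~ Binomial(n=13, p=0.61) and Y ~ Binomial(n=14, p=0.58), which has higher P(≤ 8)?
X has higher probability (P(X ≤ 8) = 0.6188 > P(Y ≤ 8) = 0.5754)

Compute P(≤ 8) for each distribution:

X ~ Binomial(n=13, p=0.61):
P(X ≤ 8) = 0.6188

Y ~ Binomial(n=14, p=0.58):
P(Y ≤ 8) = 0.5754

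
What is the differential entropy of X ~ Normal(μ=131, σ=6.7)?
3.3210 nats

We have X ~ Normal(μ=131, σ=6.7).

The differential entropy measures the uncertainty or information content of the distribution.

For a Normal distribution with μ=131, σ=6.7:
h(X) = 3.3210 nats

(In bits, this would be 4.7913 bits.)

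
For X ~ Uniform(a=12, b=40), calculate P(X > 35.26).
0.169286

We have X ~ Uniform(a=12, b=40).

P(X > 35.26) = 1 - P(X ≤ 35.26)
                = 1 - F(35.26)
                = 1 - 0.830714
                = 0.169286

So there's approximately a 16.9% chance that X exceeds 35.26.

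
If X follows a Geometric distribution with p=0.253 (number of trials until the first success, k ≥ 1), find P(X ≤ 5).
0.767404

We have X ~ Geometric(p=0.253) (number of trials until the first success, k ≥ 1).

The CDF gives us P(X ≤ k).

Using the CDF:
P(X ≤ 5) = 0.767404

This means there's approximately a 76.7% chance that X is at most 5.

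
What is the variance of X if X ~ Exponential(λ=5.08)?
0.0388

We have X ~ Exponential(λ=5.08).

For an Exponential distribution with λ=5.08:
Var(X) = 0.0388

The variance measures the spread of the distribution around the mean.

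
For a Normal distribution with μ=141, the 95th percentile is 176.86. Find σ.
σ = 21.8013

For X ~ Normal(μ, σ), the p-th percentile satisfies x = μ + z_p × σ,
where z_p = Φ⁻¹(p) is the standard normal quantile.

Step 1: z_{0.95} = Φ⁻¹(0.95) = 1.6449

Step 2: Solve for σ:
176.86 = 141 + 1.6449 × σ
σ = (176.86 - 141) / 1.6449
σ = 35.86 / 1.6449
σ = 21.8013

Verification: μ + z × σ = 141 + 1.6449 × 21.8013 = 176.86 ✓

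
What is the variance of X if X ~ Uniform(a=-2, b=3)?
2.0833

We have X ~ Uniform(a=-2, b=3).

For a Uniform distribution with a=-2, b=3:
Var(X) = 2.0833

The variance measures the spread of the distribution around the mean.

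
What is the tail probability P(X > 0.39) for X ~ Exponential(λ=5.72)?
0.107442

We have X ~ Exponential(λ=5.72).

P(X > 0.39) = 1 - P(X ≤ 0.39)
                = 1 - F(0.39)
                = 1 - 0.892558
                = 0.107442

So there's approximately a 10.7% chance that X exceeds 0.39.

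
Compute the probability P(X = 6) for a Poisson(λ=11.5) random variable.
0.032544

We have X ~ Poisson(λ=11.5).

For a Poisson distribution, the PMF gives us the probability of each outcome.

Using the PMF formula:
P(X = 6) = 0.032544

Rounded to 4 decimal places: 0.0325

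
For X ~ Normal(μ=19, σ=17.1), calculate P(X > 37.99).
0.133386

We have X ~ Normal(μ=19, σ=17.1).

P(X > 37.99) = 1 - P(X ≤ 37.99)
                = 1 - F(37.99)
                = 1 - 0.866614
                = 0.133386

So there's approximately a 13.3% chance that X exceeds 37.99.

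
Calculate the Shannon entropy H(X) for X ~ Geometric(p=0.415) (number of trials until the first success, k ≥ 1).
1.6352 nats

We have X ~ Geometric(p=0.415) (number of trials until the first success, k ≥ 1).

The Shannon entropy measures the uncertainty or information content of the distribution.

For a Geometric distribution with p=0.415 (number of trials until the first success, k ≥ 1):
H(X) = 1.6352 nats

(In bits, this would be 2.3592 bits.)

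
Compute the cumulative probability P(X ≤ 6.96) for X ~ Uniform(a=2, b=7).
0.992000

We have X ~ Uniform(a=2, b=7).

The CDF gives us P(X ≤ k).

Using the CDF:
P(X ≤ 6.96) = 0.992000

This means there's approximately a 99.2% chance that X is at most 6.96.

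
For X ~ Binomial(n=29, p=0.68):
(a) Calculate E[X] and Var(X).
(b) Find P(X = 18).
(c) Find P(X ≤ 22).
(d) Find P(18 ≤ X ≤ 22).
(a) E[X] = 19.7200, Var(X) = 6.3104
(b) P(X = 18) = 0.120463
(c) P(X ≤ 22) = 0.867337
(d) P(18 ≤ X ≤ 22) = 0.680343

We have X ~ Binomial(n=29, p=0.68).

(a) Moments:
E[X] = 19.7200
Var(X) = 6.3104
σ = √Var(X) = 2.5121

(b) Point probability using PMF:
P(X = 18) = 0.120463

(c) Cumulative probability using CDF:
P(X ≤ 22) = F(22) = 0.867337

(d) Range probability:
P(18 ≤ X ≤ 22) = P(X ≤ 22) - P(X ≤ 17)
                   = F(22) - F(17)
                   = 0.867337 - 0.186994
                   = 0.680343

This means approximately 68.0% of outcomes fall in the interval [18, 22].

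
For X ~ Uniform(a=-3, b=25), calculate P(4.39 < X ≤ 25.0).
0.736071

We have X ~ Uniform(a=-3, b=25).

To find P(4.39 < X ≤ 25.0), we use:
P(4.39 < X ≤ 25.0) = P(X ≤ 25.0) - P(X ≤ 4.39)
                 = F(25.0) - F(4.39)
                 = 1.000000 - 0.263929
                 = 0.736071

So there's approximately a 73.6% chance that X falls in this range.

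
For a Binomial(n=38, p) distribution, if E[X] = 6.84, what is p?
p = 0.18

For a Binomial(n, p) distribution:
E[X] = n × p

Given n = 38 and E[X] = 6.84:
6.84 = 38 × p
p = 6.84 / 38 = 0.18

Verification: Binomial(38, 0.18) has E[X] = 6.84 ✓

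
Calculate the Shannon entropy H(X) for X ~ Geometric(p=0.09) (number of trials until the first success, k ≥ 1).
3.3615 nats

We have X ~ Geometric(p=0.09) (number of trials until the first success, k ≥ 1).

The Shannon entropy measures the uncertainty or information content of the distribution.

For a Geometric distribution with p=0.09 (number of trials until the first success, k ≥ 1):
H(X) = 3.3615 nats

(In bits, this would be 4.8497 bits.)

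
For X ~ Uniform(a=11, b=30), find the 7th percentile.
12.3300

We have X ~ Uniform(a=11, b=30).

We want to find x such that P(X ≤ x) = 0.07.

This is the 7th percentile, which means 7% of values fall below this point.

Using the inverse CDF (quantile function):
x = F⁻¹(0.07) = 12.3300

Verification: P(X ≤ 12.3300) = 0.07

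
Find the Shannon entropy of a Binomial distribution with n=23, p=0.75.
2.1439 nats

We have X ~ Binomial(n=23, p=0.75).

The Shannon entropy measures the uncertainty or information content of the distribution.

For a Binomial distribution with n=23, p=0.75:
H(X) = 2.1439 nats

(In bits, this would be 3.0930 bits.)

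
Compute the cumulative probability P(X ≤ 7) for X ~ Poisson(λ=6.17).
0.720262

We have X ~ Poisson(λ=6.17).

The CDF gives us P(X ≤ k).

Using the CDF:
P(X ≤ 7) = 0.720262

This means there's approximately a 72.0% chance that X is at most 7.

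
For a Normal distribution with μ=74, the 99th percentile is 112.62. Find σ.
σ = 16.6011

For X ~ Normal(μ, σ), the p-th percentile satisfies x = μ + z_p × σ,
where z_p = Φ⁻¹(p) is the standard normal quantile.

Step 1: z_{0.99} = Φ⁻¹(0.99) = 2.3263

Step 2: Solve for σ:
112.62 = 74 + 2.3263 × σ
σ = (112.62 - 74) / 2.3263
σ = 38.62 / 2.3263
σ = 16.6011

Verification: μ + z × σ = 74 + 2.3263 × 16.6011 = 112.62 ✓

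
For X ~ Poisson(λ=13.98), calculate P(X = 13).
0.106139

We have X ~ Poisson(λ=13.98).

For a Poisson distribution, the PMF gives us the probability of each outcome.

Using the PMF formula:
P(X = 13) = 0.106139

Rounded to 4 decimal places: 0.1061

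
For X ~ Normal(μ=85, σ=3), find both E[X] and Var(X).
E[X] = 85.0000, Var(X) = 9.0000

We have X ~ Normal(μ=85, σ=3).

For a Normal distribution with μ=85, σ=3:

Expected value:
E[X] = 85.0000

Variance:
Var(X) = 9.0000

Standard deviation:
σ = √Var(X) = 3.0000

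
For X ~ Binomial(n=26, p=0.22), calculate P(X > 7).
0.195879

We have X ~ Binomial(n=26, p=0.22).

P(X > 7) = 1 - P(X ≤ 7)
                = 1 - F(7)
                = 1 - 0.804121
                = 0.195879

So there's approximately a 19.6% chance that X exceeds 7.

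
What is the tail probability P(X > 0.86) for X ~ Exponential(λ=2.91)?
0.081872

We have X ~ Exponential(λ=2.91).

P(X > 0.86) = 1 - P(X ≤ 0.86)
                = 1 - F(0.86)
                = 1 - 0.918128
                = 0.081872

So there's approximately a 8.2% chance that X exceeds 0.86.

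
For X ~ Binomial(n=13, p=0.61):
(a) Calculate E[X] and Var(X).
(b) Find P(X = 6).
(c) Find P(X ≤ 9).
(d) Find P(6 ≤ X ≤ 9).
(a) E[X] = 7.9300, Var(X) = 3.0927
(b) P(X = 6) = 0.121325
(c) P(X ≤ 9) = 0.812279
(d) P(6 ≤ X ≤ 9) = 0.727130

We have X ~ Binomial(n=13, p=0.61).

(a) Moments:
E[X] = 7.9300
Var(X) = 3.0927
σ = √Var(X) = 1.7586

(b) Point probability using PMF:
P(X = 6) = 0.121325

(c) Cumulative probability using CDF:
P(X ≤ 9) = F(9) = 0.812279

(d) Range probability:
P(6 ≤ X ≤ 9) = P(X ≤ 9) - P(X ≤ 5)
                   = F(9) - F(5)
                   = 0.812279 - 0.085149
                   = 0.727130

This means approximately 72.7% of outcomes fall in the interval [6, 9].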